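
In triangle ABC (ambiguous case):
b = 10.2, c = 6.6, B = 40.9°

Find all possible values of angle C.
b/sin(B) = c/sin(C)  ⇒  sin(C) = c·sin(B)/b = 6.6·sin(40.9°)/10.2
sin(40.9°) ≈ 0.654741
sin(C) ≈ 6.6·0.654741/10.2 ≈ 4.32129/10.2 ≈ 0.423656
Candidate 1: C₁ = arcsin(0.423656) ≈ 25.0656°  →  A = 180° − 40.9° − 25.0656° ≈ 114.034° > 0, valid
Candidate 2: C₂ = 180° − C₁ ≈ 154.934°  →  A = 180° − 40.9° − 154.934° ≈ -15.8344° ≤ 0, not a valid triangle

C = 25.07° (one solution)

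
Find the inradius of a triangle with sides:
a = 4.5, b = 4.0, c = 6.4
r = Area/s where s is the semi-perimeter.
s = (4.5 + 4.0 + 6.4)/2 = 14.9/2 = 7.45
Area = √(s(s−a)(s−b)(s−c)) = √(7.45·2.95·3.45·1.05) ≈ √79.6135 ≈ 8.92264
r ≈ 8.92264/7.45 ≈ 1.19767

r = 1.198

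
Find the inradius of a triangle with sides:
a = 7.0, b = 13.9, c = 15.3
r = Area/s where s is the semi-perimeter.
s = (7.0 + 13.9 + 15.3)/2 = 36.2/2 = 18.1
Area = √(s(s−a)(s−b)(s−c)) = √(18.1·11.1·4.2·2.8) ≈ √2362.7 ≈ 48.6076
r ≈ 48.6076/18.1 ≈ 2.6855

r = 2.686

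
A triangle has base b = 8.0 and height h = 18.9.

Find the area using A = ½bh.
A = ½·b·h = ½·8.0·18.9 = ½·151.2 = 75.6

Area = 75.6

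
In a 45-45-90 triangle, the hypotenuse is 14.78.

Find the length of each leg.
In a 45-45-90 triangle hypotenuse = leg·√2, so leg = hypotenuse/√2.
Leg = 14.78/√2 ≈ 14.78/1.41421 ≈ 10.451

Each leg = 10.45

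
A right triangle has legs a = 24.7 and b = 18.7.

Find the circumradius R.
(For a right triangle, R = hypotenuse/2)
Hypotenuse c = √(a² + b²) = √(610.09 + 349.69) = √959.78 ≈ 30.9803
R = c/2 ≈ 30.9803/2 ≈ 15.4902

R = 15.49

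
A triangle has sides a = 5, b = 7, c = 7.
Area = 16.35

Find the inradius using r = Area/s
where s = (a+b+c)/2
s = (5 + 7 + 7)/2 = 19/2 = 9.5
r = Area/s = 16.35/9.5 ≈ 1.72105

r = 1.721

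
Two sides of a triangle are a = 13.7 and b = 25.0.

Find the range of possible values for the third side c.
Triangle inequality: |a − b| < c < a + b
|a − b| = |13.7 − 25.0| = 11.3
a + b = 13.7 + 25.0 = 38.7

11.3 < c < 38.7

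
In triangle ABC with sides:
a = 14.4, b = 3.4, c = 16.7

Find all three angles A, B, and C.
Law of cosines for each angle (a² = 207.36, b² = 11.56, c² = 278.89):
cos(A) = (b² + c² − a²)/(2bc) = (11.56 + 278.89 − 207.36)/(2·3.4·16.7) = 83.09/113.56 ≈ 0.731684  ⇒  A ≈ 42.9723°
cos(B) = (a² + c² − b²)/(2ac) = (207.36 + 278.89 − 11.56)/(2·14.4·16.7) = 474.69/480.96 ≈ 0.986964  ⇒  B ≈ 9.26168°
cos(C) = (a² + b² − c²)/(2ab) = (207.36 + 11.56 − 278.89)/(2·14.4·3.4) = -59.97/97.92 ≈ -0.612439  ⇒  C ≈ 127.766°
Check: A + B + C ≈ 180°

A = 42.97°, B = 9.262°, C = 127.8°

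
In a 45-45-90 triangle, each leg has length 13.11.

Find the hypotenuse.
In a 45-45-90 triangle the sides are in ratio 1 : 1 : √2, so hypotenuse = leg·√2.
Hypotenuse = 13.11·√2 ≈ 13.11·1.41421 ≈ 18.5403

Hypotenuse = 13.11√2 = 18.54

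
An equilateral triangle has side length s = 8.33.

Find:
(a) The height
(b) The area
(a) The height splits the triangle into two 30-60-90 halves: h = s·√3/2 = 8.33·1.73205/2 ≈ 14.428/2 ≈ 7.21399
(b) Area = (√3/4)·s² = (√3/4)·8.33² = (√3/4)·69.3889 ≈ 0.433013·69.3889 ≈ 30.0463

Height = 7.214, Area = 30.05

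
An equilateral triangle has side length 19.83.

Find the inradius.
r = Area/s with s the semi-perimeter.
Area = (√3/4)·19.83² = (√3/4)·393.2289 ≈ 0.433013·393.2289 ≈ 170.273
s = 3·19.83/2 = 29.745
r ≈ 170.273/29.745 ≈ 5.72443
(Equivalently r = side/(2√3) = 19.83/3.4641 ≈ 5.72443.)

r = 5.724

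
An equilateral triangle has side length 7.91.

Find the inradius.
r = Area/s with s the semi-perimeter.
Area = (√3/4)·7.91² = (√3/4)·62.5681 ≈ 0.433013·62.5681 ≈ 27.0928
s = 3·7.91/2 = 11.865
r ≈ 27.0928/11.865 ≈ 2.28342
(Equivalently r = side/(2√3) = 7.91/3.4641 ≈ 2.28342.)

r = 2.283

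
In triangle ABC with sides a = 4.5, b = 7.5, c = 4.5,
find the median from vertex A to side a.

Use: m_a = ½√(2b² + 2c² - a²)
m_a = ½√(2·7.5² + 2·4.5² − 4.5²) = ½√(2·56.25 + 2·20.25 − 20.25) = ½√(112.5 + 40.5 − 20.25) = ½√132.75
√132.75 ≈ 11.5217, so m_a ≈ 5.76086

m_a = 5.761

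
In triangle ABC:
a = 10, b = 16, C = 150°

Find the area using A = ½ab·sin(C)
A = ½·a·b·sin(C) = ½·10·16·sin(150°)
sin(150°) ≈ 0.5
A ≈ ½·160·0.5 = 80·0.5 ≈ 40

Area = 40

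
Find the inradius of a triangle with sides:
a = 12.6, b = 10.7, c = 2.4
r = Area/s where s is the semi-perimeter.
s = (12.6 + 10.7 + 2.4)/2 = 25.7/2 = 12.85
Area = √(s(s−a)(s−b)(s−c)) = √(12.85·0.25·2.15·10.45) ≈ √72.1768 ≈ 8.4957
r ≈ 8.4957/12.85 ≈ 0.661144

r = 0.6611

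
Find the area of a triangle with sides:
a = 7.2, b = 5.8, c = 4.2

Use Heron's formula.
s = (7.2 + 5.8 + 4.2)/2 = 17.2/2 = 8.6
s − a = 1.4, s − b = 2.8, s − c = 4.4
s(s−a)(s−b)(s−c) = 8.6·1.4·2.8·4.4 ≈ 148.333
Area = √148.333 ≈ 12.1792

Area = 12.18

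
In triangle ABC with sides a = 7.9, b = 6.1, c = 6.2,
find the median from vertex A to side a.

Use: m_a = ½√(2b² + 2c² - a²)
m_a = ½√(2·6.1² + 2·6.2² − 7.9²) = ½√(2·37.21 + 2·38.44 − 62.41) = ½√(74.42 + 76.88 − 62.41) = ½√88.89
√88.89 ≈ 9.42815, so m_a ≈ 4.71407

m_a = 4.714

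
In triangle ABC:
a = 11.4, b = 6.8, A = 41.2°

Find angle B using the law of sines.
a/sin(A) = b/sin(B)  ⇒  sin(B) = b·sin(A)/a = 6.8·sin(41.2°)/11.4
sin(41.2°) ≈ 0.658689
sin(B) ≈ 6.8·0.658689/11.4 ≈ 4.47909/11.4 ≈ 0.392902
B = arcsin(0.392902) ≈ 23.1352°
(Since b ≤ a we need B ≤ A, so the obtuse alternative 180° − 23.1352° ≈ 156.865° is rejected.)

B = 23.14°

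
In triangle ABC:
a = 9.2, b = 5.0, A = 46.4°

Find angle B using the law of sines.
a/sin(A) = b/sin(B)  ⇒  sin(B) = b·sin(A)/a = 5.0·sin(46.4°)/9.2
sin(46.4°) ≈ 0.724172
sin(B) ≈ 5.0·0.724172/9.2 ≈ 3.62086/9.2 ≈ 0.393572
B = arcsin(0.393572) ≈ 23.1769°
(Since b ≤ a we need B ≤ A, so the obtuse alternative 180° − 23.1769° ≈ 156.823° is rejected.)

B = 23.18°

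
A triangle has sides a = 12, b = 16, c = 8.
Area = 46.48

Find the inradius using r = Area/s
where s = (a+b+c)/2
s = (12 + 16 + 8)/2 = 36/2 = 18
r = Area/s = 46.48/18 ≈ 2.58222

r = 2.582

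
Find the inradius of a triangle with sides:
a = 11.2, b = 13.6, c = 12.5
r = Area/s where s is the semi-perimeter.
s = (11.2 + 13.6 + 12.5)/2 = 37.3/2 = 18.65
Area = √(s(s−a)(s−b)(s−c)) = √(18.65·7.45·5.05·6.15) ≈ √4315.21 ≈ 65.6902
r ≈ 65.6902/18.65 ≈ 3.52226

r = 3.522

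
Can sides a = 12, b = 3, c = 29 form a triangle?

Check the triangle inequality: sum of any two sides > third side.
a + b vs c: 12 + 3 = 15 ≤ 29  ✗
a + c vs b: 12 + 29 = 41 > 3  ✓
b + c vs a: 3 + 29 = 32 > 12  ✓

No: 12 + 3 = 15 is not > 29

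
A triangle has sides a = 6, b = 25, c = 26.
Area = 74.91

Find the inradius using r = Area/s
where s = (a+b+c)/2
s = (6 + 25 + 26)/2 = 57/2 = 28.5
r = Area/s = 74.91/28.5 ≈ 2.62842

r = 2.628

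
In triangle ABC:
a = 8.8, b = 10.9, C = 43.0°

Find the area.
Two sides and the included angle (SAS): A = ½·a·b·sin(C) = ½·8.8·10.9·sin(43.0°)
sin(43.0°) ≈ 0.681998
A ≈ ½·95.92·0.681998 = 47.96·0.681998 ≈ 32.7086

Area = 32.71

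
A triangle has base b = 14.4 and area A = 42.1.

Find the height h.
A = ½·b·h  ⇒  h = 2A/b = 2·42.1/14.4 = 84.2/14.4 ≈ 5.84722

h = 5.847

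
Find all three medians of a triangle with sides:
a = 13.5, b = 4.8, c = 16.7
Median formula: m_a = ½√(2b² + 2c² − a²) (and cyclically). a² = 182.25, b² = 23.04, c² = 278.89.
m_a = ½√(2·23.04 + 2·278.89 − 182.25) = ½√421.61 ≈ ½·20.5331 ≈ 10.2666
m_b = ½√(2·182.25 + 2·278.89 − 23.04) = ½√899.24 ≈ ½·29.9873 ≈ 14.9937
m_c = ½√(2·182.25 + 2·23.04 − 278.89) = ½√131.69 ≈ ½·11.4756 ≈ 5.73781

m_a = 10.27, m_b = 14.99, m_c = 5.738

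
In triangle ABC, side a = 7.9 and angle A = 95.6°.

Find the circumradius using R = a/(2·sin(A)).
R = a/(2·sin(A)) = 7.9/(2·sin(95.6°))
sin(95.6°) ≈ 0.995227
R ≈ 7.9/(2·0.995227) = 7.9/1.99045 ≈ 3.96894

R = 3.969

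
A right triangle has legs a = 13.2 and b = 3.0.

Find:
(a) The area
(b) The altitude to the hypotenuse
(a) The legs are perpendicular, so Area = ½·a·b = ½·13.2·3.0 = ½·39.6 = 19.8
(b) Hypotenuse c = √(a² + b²) = √(174.24 + 9) = √183.24 ≈ 13.5366
    Area = ½·c·h_c  ⇒  h_c = 2·Area/c = 39.6/13.5366 ≈ 2.9254

Area = 19.8, h_c = 2.925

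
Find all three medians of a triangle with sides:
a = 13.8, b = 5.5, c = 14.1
Median formula: m_a = ½√(2b² + 2c² − a²) (and cyclically). a² = 190.44, b² = 30.25, c² = 198.81.
m_a = ½√(2·30.25 + 2·198.81 − 190.44) = ½√267.68 ≈ ½·16.3609 ≈ 8.18046
m_b = ½√(2·190.44 + 2·198.81 − 30.25) = ½√748.25 ≈ ½·27.3542 ≈ 13.6771
m_c = ½√(2·190.44 + 2·30.25 − 198.81) = ½√242.57 ≈ ½·15.5747 ≈ 7.78733

m_a = 8.18, m_b = 13.68, m_c = 7.787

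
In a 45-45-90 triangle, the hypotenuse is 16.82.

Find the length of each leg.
In a 45-45-90 triangle hypotenuse = leg·√2, so leg = hypotenuse/√2.
Leg = 16.82/√2 ≈ 16.82/1.41421 ≈ 11.8935

Each leg = 11.89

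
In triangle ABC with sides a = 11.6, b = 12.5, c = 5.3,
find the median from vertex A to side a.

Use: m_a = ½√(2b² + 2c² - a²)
m_a = ½√(2·12.5² + 2·5.3² − 11.6²) = ½√(2·156.25 + 2·28.09 − 134.56) = ½√(312.5 + 56.18 − 134.56) = ½√234.12
√234.12 ≈ 15.301, so m_a ≈ 7.65049

m_a = 7.65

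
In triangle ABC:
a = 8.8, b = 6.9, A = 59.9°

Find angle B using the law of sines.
a/sin(A) = b/sin(B)  ⇒  sin(B) = b·sin(A)/a = 6.9·sin(59.9°)/8.8
sin(59.9°) ≈ 0.865151
sin(B) ≈ 6.9·0.865151/8.8 ≈ 5.96954/8.8 ≈ 0.678357
B = arcsin(0.678357) ≈ 42.7154°
(Since b ≤ a we need B ≤ A, so the obtuse alternative 180° − 42.7154° ≈ 137.285° is rejected.)

B = 42.72°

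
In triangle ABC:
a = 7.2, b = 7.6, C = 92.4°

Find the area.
Two sides and the included angle (SAS): A = ½·a·b·sin(C) = ½·7.2·7.6·sin(92.4°)
sin(92.4°) ≈ 0.999123
A ≈ ½·54.72·0.999123 = 27.36·0.999123 ≈ 27.336

Area = 27.34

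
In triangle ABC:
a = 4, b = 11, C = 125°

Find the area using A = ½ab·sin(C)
A = ½·a·b·sin(C) = ½·4·11·sin(125°)
sin(125°) ≈ 0.819152
A ≈ ½·44·0.819152 = 22·0.819152 ≈ 18.0213

Area = 18.02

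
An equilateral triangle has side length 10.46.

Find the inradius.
r = Area/s with s the semi-perimeter.
Area = (√3/4)·10.46² = (√3/4)·109.4116 ≈ 0.433013·109.4116 ≈ 47.3766
s = 3·10.46/2 = 15.69
r ≈ 47.3766/15.69 ≈ 3.01954
(Equivalently r = side/(2√3) = 10.46/3.4641 ≈ 3.01954.)

r = 3.02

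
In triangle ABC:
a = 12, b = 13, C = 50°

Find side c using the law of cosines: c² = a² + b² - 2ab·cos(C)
c² = 12² + 13² − 2·12·13·cos(50°)
cos(50°) ≈ 0.642788
c² ≈ 144 + 169 − 312·(0.642788) ≈ 313 − 200.55 ≈ 112.45
c ≈ √112.45 ≈ 10.6043

c = 10.6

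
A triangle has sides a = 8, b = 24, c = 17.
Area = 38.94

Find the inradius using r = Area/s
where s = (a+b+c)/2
s = (8 + 24 + 17)/2 = 49/2 = 24.5
r = Area/s = 38.94/24.5 ≈ 1.58939

r = 1.589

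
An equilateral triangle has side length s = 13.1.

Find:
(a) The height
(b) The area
(a) The height splits the triangle into two 30-60-90 halves: h = s·√3/2 = 13.1·1.73205/2 ≈ 22.6899/2 ≈ 11.3449
(b) Area = (√3/4)·s² = (√3/4)·13.1² = (√3/4)·171.61 ≈ 0.433013·171.61 ≈ 74.3093

Height = 11.34, Area = 74.31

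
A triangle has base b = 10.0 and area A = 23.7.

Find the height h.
A = ½·b·h  ⇒  h = 2A/b = 2·23.7/10.0 = 47.4/10.0 ≈ 4.74

h = 4.74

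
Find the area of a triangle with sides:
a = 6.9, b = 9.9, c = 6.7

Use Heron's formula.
s = (6.9 + 9.9 + 6.7)/2 = 23.5/2 = 11.75
s − a = 4.85, s − b = 1.85, s − c = 5.05
s(s−a)(s−b)(s−c) = 11.75·4.85·1.85·5.05 ≈ 532.406
Area = √532.406 ≈ 23.0739

Area = 23.07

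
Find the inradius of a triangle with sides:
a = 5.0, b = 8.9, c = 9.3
r = Area/s where s is the semi-perimeter.
s = (5.0 + 8.9 + 9.3)/2 = 23.2/2 = 11.6
Area = √(s(s−a)(s−b)(s−c)) = √(11.6·6.6·2.7·2.3) ≈ √475.438 ≈ 21.8045
r ≈ 21.8045/11.6 ≈ 1.8797

r = 1.88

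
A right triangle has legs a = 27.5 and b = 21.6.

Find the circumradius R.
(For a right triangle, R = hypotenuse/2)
Hypotenuse c = √(a² + b²) = √(756.25 + 466.56) = √1222.81 ≈ 34.9687
R = c/2 ≈ 34.9687/2 ≈ 17.4844

R = 17.48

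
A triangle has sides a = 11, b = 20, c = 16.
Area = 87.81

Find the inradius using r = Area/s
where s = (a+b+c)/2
s = (11 + 20 + 16)/2 = 47/2 = 23.5
r = Area/s = 87.81/23.5 ≈ 3.7366

r = 3.737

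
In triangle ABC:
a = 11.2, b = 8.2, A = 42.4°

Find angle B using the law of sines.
a/sin(A) = b/sin(B)  ⇒  sin(B) = b·sin(A)/a = 8.2·sin(42.4°)/11.2
sin(42.4°) ≈ 0.674302
sin(B) ≈ 8.2·0.674302/11.2 ≈ 5.52928/11.2 ≈ 0.493686
B = arcsin(0.493686) ≈ 29.5831°
(Since b ≤ a we need B ≤ A, so the obtuse alternative 180° − 29.5831° ≈ 150.417° is rejected.)

B = 29.58°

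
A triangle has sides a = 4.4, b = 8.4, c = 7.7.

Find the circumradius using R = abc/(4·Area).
First find the area with Heron's formula.
s = (4.4 + 8.4 + 7.7)/2 = 10.25
Area = √(s(s−a)(s−b)(s−c)) = √(10.25·5.85·1.85·2.55) ≈ √282.873 ≈ 16.8188
abc = 4.4·8.4·7.7 = 284.592
R = abc/(4·Area) ≈ 284.592/(4·16.8188) = 284.592/67.2753 ≈ 4.23026

R = 4.23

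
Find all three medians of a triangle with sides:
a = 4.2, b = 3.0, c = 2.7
Median formula: m_a = ½√(2b² + 2c² − a²) (and cyclically). a² = 17.64, b² = 9, c² = 7.29.
m_a = ½√(2·9 + 2·7.29 − 17.64) = ½√14.94 ≈ ½·3.86523 ≈ 1.93261
m_b = ½√(2·17.64 + 2·7.29 − 9) = ½√40.86 ≈ ½·6.39218 ≈ 3.19609
m_c = ½√(2·17.64 + 2·9 − 7.29) = ½√45.99 ≈ ½·6.78159 ≈ 3.3908

m_a = 1.933, m_b = 3.196, m_c = 3.391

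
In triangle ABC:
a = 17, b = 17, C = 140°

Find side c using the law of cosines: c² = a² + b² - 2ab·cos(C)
c² = 17² + 17² − 2·17·17·cos(140°)
cos(140°) ≈ -0.766044
c² ≈ 289 + 289 − 578·(-0.766044) ≈ 578 + 442.774 ≈ 1020.77
c ≈ √1020.77 ≈ 31.9495

c = 31.95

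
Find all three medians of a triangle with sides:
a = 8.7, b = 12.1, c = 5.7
Median formula: m_a = ½√(2b² + 2c² − a²) (and cyclically). a² = 75.69, b² = 146.41, c² = 32.49.
m_a = ½√(2·146.41 + 2·32.49 − 75.69) = ½√282.11 ≈ ½·16.7961 ≈ 8.39807
m_b = ½√(2·75.69 + 2·32.49 − 146.41) = ½√69.95 ≈ ½·8.36361 ≈ 4.18181
m_c = ½√(2·75.69 + 2·146.41 − 32.49) = ½√411.71 ≈ ½·20.2906 ≈ 10.1453

m_a = 8.398, m_b = 4.182, m_c = 10.15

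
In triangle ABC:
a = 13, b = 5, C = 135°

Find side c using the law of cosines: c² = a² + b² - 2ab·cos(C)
c² = 13² + 5² − 2·13·5·cos(135°)
cos(135°) ≈ -0.707107
c² ≈ 169 + 25 − 130·(-0.707107) ≈ 194 + 91.9239 ≈ 285.924
c ≈ √285.924 ≈ 16.9093

c = 16.91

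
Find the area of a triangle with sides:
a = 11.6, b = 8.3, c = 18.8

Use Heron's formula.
s = (11.6 + 8.3 + 18.8)/2 = 38.7/2 = 19.35
s − a = 7.75, s − b = 11.05, s − c = 0.55
s(s−a)(s−b)(s−c) = 19.35·7.75·11.05·0.55 ≈ 911.397
Area = √911.397 ≈ 30.1894

Area = 30.19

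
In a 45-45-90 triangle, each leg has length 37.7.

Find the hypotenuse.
In a 45-45-90 triangle the sides are in ratio 1 : 1 : √2, so hypotenuse = leg·√2.
Hypotenuse = 37.7·√2 ≈ 37.7·1.41421 ≈ 53.3159

Hypotenuse = 37.7√2 = 53.32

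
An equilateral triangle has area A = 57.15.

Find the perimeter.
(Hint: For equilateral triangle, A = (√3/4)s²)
A = (√3/4)s²  ⇒  s² = 4A/√3 = 4·57.15/√3 = 228.6/1.73205 ≈ 131.982
s ≈ √131.982 ≈ 11.4884
Perimeter = 3s ≈ 3·11.4884 ≈ 34.4651

Perimeter = 34.47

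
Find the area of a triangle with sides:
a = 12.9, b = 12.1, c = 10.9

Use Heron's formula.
s = (12.9 + 12.1 + 10.9)/2 = 35.9/2 = 17.95
s − a = 5.05, s − b = 5.85, s − c = 7.05
s(s−a)(s−b)(s−c) = 17.95·5.05·5.85·7.05 ≈ 3738.53
Area = √3738.53 ≈ 61.1435

Area = 61.14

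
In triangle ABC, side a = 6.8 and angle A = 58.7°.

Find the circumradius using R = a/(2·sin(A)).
R = a/(2·sin(A)) = 6.8/(2·sin(58.7°))
sin(58.7°) ≈ 0.854459
R ≈ 6.8/(2·0.854459) = 6.8/1.70892 ≈ 3.97913

R = 3.979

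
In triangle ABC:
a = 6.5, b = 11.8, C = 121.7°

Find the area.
Two sides and the included angle (SAS): A = ½·a·b·sin(C) = ½·6.5·11.8·sin(121.7°)
sin(121.7°) ≈ 0.850811
A ≈ ½·76.7·0.850811 = 38.35·0.850811 ≈ 32.6286

Area = 32.63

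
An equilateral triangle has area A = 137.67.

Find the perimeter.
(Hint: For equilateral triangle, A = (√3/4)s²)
A = (√3/4)s²  ⇒  s² = 4A/√3 = 4·137.67/√3 = 550.68/1.73205 ≈ 317.935
s ≈ √317.935 ≈ 17.8307
Perimeter = 3s ≈ 3·17.8307 ≈ 53.4922

Perimeter = 53.49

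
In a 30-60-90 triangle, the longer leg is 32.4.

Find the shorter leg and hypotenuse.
In a 30-60-90 triangle the sides are in ratio 1 : √3 : 2, so short leg = long leg/√3 and hypotenuse = 2·(short leg).
Short leg = 32.4/√3 ≈ 32.4/1.73205 ≈ 18.7061
Hypotenuse = 2·18.7061 ≈ 37.4123

Short leg = 18.71, Hypotenuse = 37.41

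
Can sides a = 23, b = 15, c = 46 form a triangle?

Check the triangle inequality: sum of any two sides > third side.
a + b vs c: 23 + 15 = 38 ≤ 46  ✗
a + c vs b: 23 + 46 = 69 > 15  ✓
b + c vs a: 15 + 46 = 61 > 23  ✓

No: 23 + 15 = 38 is not > 46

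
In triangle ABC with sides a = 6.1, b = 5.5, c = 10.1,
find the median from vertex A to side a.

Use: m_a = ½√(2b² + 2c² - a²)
m_a = ½√(2·5.5² + 2·10.1² − 6.1²) = ½√(2·30.25 + 2·102.01 − 37.21) = ½√(60.5 + 204.02 − 37.21) = ½√227.31
√227.31 ≈ 15.0768, so m_a ≈ 7.5384

m_a = 7.538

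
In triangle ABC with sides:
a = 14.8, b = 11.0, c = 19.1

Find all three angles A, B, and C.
Law of cosines for each angle (a² = 219.04, b² = 121, c² = 364.81):
cos(A) = (b² + c² − a²)/(2bc) = (121 + 364.81 − 219.04)/(2·11.0·19.1) = 266.77/420.2 ≈ 0.634864  ⇒  A ≈ 50.5901°
cos(B) = (a² + c² − b²)/(2ac) = (219.04 + 364.81 − 121)/(2·14.8·19.1) = 462.85/565.36 ≈ 0.818682  ⇒  B ≈ 35.0469°
cos(C) = (a² + b² − c²)/(2ab) = (219.04 + 121 − 364.81)/(2·14.8·11.0) = -24.77/325.6 ≈ -0.0760749  ⇒  C ≈ 94.363°
Check: A + B + C ≈ 180°

A = 50.59°, B = 35.05°, C = 94.36°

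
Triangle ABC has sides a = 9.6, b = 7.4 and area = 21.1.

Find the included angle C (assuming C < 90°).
Area = ½·a·b·sin(C)  ⇒  sin(C) = 2·Area/(a·b) = 2·21.1/(9.6·7.4) = 42.2/71.04 ≈ 0.594032
C = arcsin(0.594032) ≈ 36.4436° (taking the acute solution since C < 90°)

C = 36.44°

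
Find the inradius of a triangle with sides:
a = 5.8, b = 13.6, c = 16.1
r = Area/s where s is the semi-perimeter.
s = (5.8 + 13.6 + 16.1)/2 = 35.5/2 = 17.75
Area = √(s(s−a)(s−b)(s−c)) = √(17.75·11.95·4.15·1.65) ≈ √1452.44 ≈ 38.1109
r ≈ 38.1109/17.75 ≈ 2.14709

r = 2.147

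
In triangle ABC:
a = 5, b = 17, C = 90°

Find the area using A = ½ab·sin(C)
A = ½·a·b·sin(C) = ½·5·17·sin(90°)
sin(90°) ≈ 1
A ≈ ½·85·1 = 42.5·1 ≈ 42.5

Area = 42.5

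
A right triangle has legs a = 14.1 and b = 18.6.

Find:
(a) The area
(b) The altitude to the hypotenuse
(a) The legs are perpendicular, so Area = ½·a·b = ½·14.1·18.6 = ½·262.26 = 131.13
(b) Hypotenuse c = √(a² + b²) = √(198.81 + 345.96) = √544.77 ≈ 23.3403
    Area = ½·c·h_c  ⇒  h_c = 2·Area/c = 262.26/23.3403 ≈ 11.2364

Area = 131.13, h_c = 11.24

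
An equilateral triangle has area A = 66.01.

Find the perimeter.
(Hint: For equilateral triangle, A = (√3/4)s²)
A = (√3/4)s²  ⇒  s² = 4A/√3 = 4·66.01/√3 = 264.04/1.73205 ≈ 152.444
s ≈ √152.444 ≈ 12.3468
Perimeter = 3s ≈ 3·12.3468 ≈ 37.0404

Perimeter = 37.04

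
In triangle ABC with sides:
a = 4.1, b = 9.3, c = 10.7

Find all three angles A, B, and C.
Law of cosines for each angle (a² = 16.81, b² = 86.49, c² = 114.49):
cos(A) = (b² + c² − a²)/(2bc) = (86.49 + 114.49 − 16.81)/(2·9.3·10.7) = 184.17/199.02 ≈ 0.925384  ⇒  A ≈ 22.2736°
cos(B) = (a² + c² − b²)/(2ac) = (16.81 + 114.49 − 86.49)/(2·4.1·10.7) = 44.81/87.74 ≈ 0.510713  ⇒  B ≈ 59.2886°
cos(C) = (a² + b² − c²)/(2ab) = (16.81 + 86.49 − 114.49)/(2·4.1·9.3) = -11.19/76.26 ≈ -0.146735  ⇒  C ≈ 98.4378°
Check: A + B + C ≈ 180°

A = 22.27°, B = 59.29°, C = 98.44°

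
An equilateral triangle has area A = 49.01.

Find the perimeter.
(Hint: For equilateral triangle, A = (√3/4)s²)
A = (√3/4)s²  ⇒  s² = 4A/√3 = 4·49.01/√3 = 196.04/1.73205 ≈ 113.184
s ≈ √113.184 ≈ 10.6388
Perimeter = 3s ≈ 3·10.6388 ≈ 31.9164

Perimeter = 31.92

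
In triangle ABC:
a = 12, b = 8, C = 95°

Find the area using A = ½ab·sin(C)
A = ½·a·b·sin(C) = ½·12·8·sin(95°)
sin(95°) ≈ 0.996195
A ≈ ½·96·0.996195 = 48·0.996195 ≈ 47.8173

Area = 47.82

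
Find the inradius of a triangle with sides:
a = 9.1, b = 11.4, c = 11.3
r = Area/s where s is the semi-perimeter.
s = (9.1 + 11.4 + 11.3)/2 = 31.8/2 = 15.9
Area = √(s(s−a)(s−b)(s−c)) = √(15.9·6.8·4.5·4.6) ≈ √2238.08 ≈ 47.3084
r ≈ 47.3084/15.9 ≈ 2.97537

r = 2.975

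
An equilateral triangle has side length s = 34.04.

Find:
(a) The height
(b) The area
(a) The height splits the triangle into two 30-60-90 halves: h = s·√3/2 = 34.04·1.73205/2 ≈ 58.959/2 ≈ 29.4795
(b) Area = (√3/4)·s² = (√3/4)·34.04² = (√3/4)·1158.7216 ≈ 0.433013·1158.7216 ≈ 501.741

Height = 29.48, Area = 501.7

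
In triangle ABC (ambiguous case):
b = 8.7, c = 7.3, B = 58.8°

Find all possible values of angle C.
b/sin(B) = c/sin(C)  ⇒  sin(C) = c·sin(B)/b = 7.3·sin(58.8°)/8.7
sin(58.8°) ≈ 0.855364
sin(C) ≈ 7.3·0.855364/8.7 ≈ 6.24416/8.7 ≈ 0.717719
Candidate 1: C₁ = arcsin(0.717719) ≈ 45.8665°  →  A = 180° − 58.8° − 45.8665° ≈ 75.3335° > 0, valid
Candidate 2: C₂ = 180° − C₁ ≈ 134.133°  →  A = 180° − 58.8° − 134.133° ≈ -12.9335° ≤ 0, not a valid triangle

C = 45.87° (one solution)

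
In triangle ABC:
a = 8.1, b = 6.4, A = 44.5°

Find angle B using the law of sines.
a/sin(A) = b/sin(B)  ⇒  sin(B) = b·sin(A)/a = 6.4·sin(44.5°)/8.1
sin(44.5°) ≈ 0.700909
sin(B) ≈ 6.4·0.700909/8.1 ≈ 4.48582/8.1 ≈ 0.553805
B = arcsin(0.553805) ≈ 33.6284°
(Since b ≤ a we need B ≤ A, so the obtuse alternative 180° − 33.6284° ≈ 146.372° is rejected.)

B = 33.63°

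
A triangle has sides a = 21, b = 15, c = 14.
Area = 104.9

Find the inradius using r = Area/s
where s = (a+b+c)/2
s = (21 + 15 + 14)/2 = 50/2 = 25
r = Area/s = 104.9/25 ≈ 4.196

r = 4.196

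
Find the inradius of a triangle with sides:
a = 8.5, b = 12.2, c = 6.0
r = Area/s where s is the semi-perimeter.
s = (8.5 + 12.2 + 6.0)/2 = 26.7/2 = 13.35
Area = √(s(s−a)(s−b)(s−c)) = √(13.35·4.85·1.15·7.35) ≈ √547.278 ≈ 23.394
r ≈ 23.394/13.35 ≈ 1.75236

r = 1.752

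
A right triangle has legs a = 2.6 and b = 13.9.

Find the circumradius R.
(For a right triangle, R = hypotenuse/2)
Hypotenuse c = √(a² + b²) = √(6.76 + 193.21) = √199.97 ≈ 14.1411
R = c/2 ≈ 14.1411/2 ≈ 7.07054

R = 7.071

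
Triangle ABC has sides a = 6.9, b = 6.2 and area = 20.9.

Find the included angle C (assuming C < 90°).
Area = ½·a·b·sin(C)  ⇒  sin(C) = 2·Area/(a·b) = 2·20.9/(6.9·6.2) = 41.8/42.78 ≈ 0.977092
C = arcsin(0.977092) ≈ 77.7125° (taking the acute solution since C < 90°)

C = 77.71°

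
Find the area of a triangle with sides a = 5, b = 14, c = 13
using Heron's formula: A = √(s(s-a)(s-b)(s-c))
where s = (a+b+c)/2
s = (5 + 14 + 13)/2 = 32/2 = 16
s − a = 11, s − b = 2, s − c = 3
s(s−a)(s−b)(s−c) = 16·11·2·3 = 1056
Area = √1056 ≈ 32.4962

s = 16.0, Area = 32.5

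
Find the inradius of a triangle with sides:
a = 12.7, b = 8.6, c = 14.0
r = Area/s where s is the semi-perimeter.
s = (12.7 + 8.6 + 14.0)/2 = 35.3/2 = 17.65
Area = √(s(s−a)(s−b)(s−c)) = √(17.65·4.95·9.05·3.65) ≈ √2885.97 ≈ 53.7212
r ≈ 53.7212/17.65 ≈ 3.04369

r = 3.044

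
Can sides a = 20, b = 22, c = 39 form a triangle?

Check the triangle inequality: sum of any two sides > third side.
a + b vs c: 20 + 22 = 42 > 39  ✓
a + c vs b: 20 + 39 = 59 > 22  ✓
b + c vs a: 22 + 39 = 61 > 20  ✓

Yes, triangle inequality satisfied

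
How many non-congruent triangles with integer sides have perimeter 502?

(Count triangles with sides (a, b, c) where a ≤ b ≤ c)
Let a ≤ b ≤ c with a + b + c = 502. The only binding inequality is a + b > c, i.e. 502 − c > c, so c < 502/2; and c ≥ 502/3 since c is the largest side.
So 168 ≤ c ≤ 250. For each c, b runs from ⌈(502 − c)/2⌉ up to c (then a = 502 − b − c satisfies 1 ≤ a ≤ b automatically), giving c − ⌈(502 − c)/2⌉ + 1 choices.
Summing over c: 2 + 3 + 5 + 6 + … + 123 + 125  (83 terms, c = 168, …, 250) = 5250
Check (closed form: nearest integer to p²/48 for even p, (p+3)²/48 for odd p): 502²/48 = 252004/48 ≈ 5250.08 → 5250

5250 triangles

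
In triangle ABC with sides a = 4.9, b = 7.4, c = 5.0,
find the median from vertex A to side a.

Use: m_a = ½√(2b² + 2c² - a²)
m_a = ½√(2·7.4² + 2·5.0² − 4.9²) = ½√(2·54.76 + 2·25 − 24.01) = ½√(109.52 + 50 − 24.01) = ½√135.51
√135.51 ≈ 11.6409, so m_a ≈ 5.82044

m_a = 5.82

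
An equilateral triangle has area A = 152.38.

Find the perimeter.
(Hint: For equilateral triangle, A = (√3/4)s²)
A = (√3/4)s²  ⇒  s² = 4A/√3 = 4·152.38/√3 = 609.52/1.73205 ≈ 351.907
s ≈ √351.907 ≈ 18.7592
Perimeter = 3s ≈ 3·18.7592 ≈ 56.2775

Perimeter = 56.28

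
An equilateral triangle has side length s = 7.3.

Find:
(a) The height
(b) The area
(a) The height splits the triangle into two 30-60-90 halves: h = s·√3/2 = 7.3·1.73205/2 ≈ 12.644/2 ≈ 6.32199
(b) Area = (√3/4)·s² = (√3/4)·7.3² = (√3/4)·53.29 ≈ 0.433013·53.29 ≈ 23.0752

Height = 6.322, Area = 23.08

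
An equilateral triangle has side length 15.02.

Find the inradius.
r = Area/s with s the semi-perimeter.
Area = (√3/4)·15.02² = (√3/4)·225.6004 ≈ 0.433013·225.6004 ≈ 97.6878
s = 3·15.02/2 = 22.53
r ≈ 97.6878/22.53 ≈ 4.3359
(Equivalently r = side/(2√3) = 15.02/3.4641 ≈ 4.3359.)

r = 4.336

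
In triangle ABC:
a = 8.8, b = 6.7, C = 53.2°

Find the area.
Two sides and the included angle (SAS): A = ½·a·b·sin(C) = ½·8.8·6.7·sin(53.2°)
sin(53.2°) ≈ 0.800731
A ≈ ½·58.96·0.800731 = 29.48·0.800731 ≈ 23.6056

Area = 23.61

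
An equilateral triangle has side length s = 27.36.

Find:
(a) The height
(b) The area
(a) The height splits the triangle into two 30-60-90 halves: h = s·√3/2 = 27.36·1.73205/2 ≈ 47.3889/2 ≈ 23.6945
(b) Area = (√3/4)·s² = (√3/4)·27.36² = (√3/4)·748.5696 ≈ 0.433013·748.5696 ≈ 324.14

Height = 23.69, Area = 324.1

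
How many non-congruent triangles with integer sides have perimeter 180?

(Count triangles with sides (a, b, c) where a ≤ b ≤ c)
Let a ≤ b ≤ c with a + b + c = 180. The only binding inequality is a + b > c, i.e. 180 − c > c, so c < 180/2; and c ≥ 180/3 since c is the largest side.
So 60 ≤ c ≤ 89. For each c, b runs from ⌈(180 − c)/2⌉ up to c (then a = 180 − b − c satisfies 1 ≤ a ≤ b automatically), giving c − ⌈(180 − c)/2⌉ + 1 choices.
Summing over c: 1 + 2 + 4 + 5 + … + 43 + 44  (30 terms, c = 60, …, 89) = 675
Check (closed form: nearest integer to p²/48 for even p, (p+3)²/48 for odd p): 180²/48 = 32400/48 ≈ 675.00 → 675

675 triangles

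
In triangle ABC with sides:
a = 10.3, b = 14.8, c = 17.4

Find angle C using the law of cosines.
c² = a² + b² − 2ab·cos(C)  ⇒  cos(C) = (a² + b² − c²)/(2ab)
cos(C) = (10.3² + 14.8² − 17.4²)/(2·10.3·14.8) = (106.09 + 219.04 − 302.76)/304.88 = 22.37/304.88 ≈ 0.0733731
C = arccos(0.0733731) ≈ 85.7922°

C = 85.79°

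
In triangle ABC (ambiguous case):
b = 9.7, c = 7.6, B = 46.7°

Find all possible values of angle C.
b/sin(B) = c/sin(C)  ⇒  sin(C) = c·sin(B)/b = 7.6·sin(46.7°)/9.7
sin(46.7°) ≈ 0.727773
sin(C) ≈ 7.6·0.727773/9.7 ≈ 5.53107/9.7 ≈ 0.570214
Candidate 1: C₁ = arcsin(0.570214) ≈ 34.7651°  →  A = 180° − 46.7° − 34.7651° ≈ 98.5349° > 0, valid
Candidate 2: C₂ = 180° − C₁ ≈ 145.235°  →  A = 180° − 46.7° − 145.235° ≈ -11.9349° ≤ 0, not a valid triangle

C = 34.77° (one solution)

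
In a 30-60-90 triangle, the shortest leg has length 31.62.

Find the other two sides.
In a 30-60-90 triangle the sides are in ratio 1 : √3 : 2 (short leg : long leg : hypotenuse).
Long leg = 31.62·√3 ≈ 31.62·1.73205 ≈ 54.7674
Hypotenuse = 2·31.62 = 63.24

Long leg = 31.62√3 = 54.77, Hypotenuse = 63.24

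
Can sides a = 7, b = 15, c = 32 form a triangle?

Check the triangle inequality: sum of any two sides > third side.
a + b vs c: 7 + 15 = 22 ≤ 32  ✗
a + c vs b: 7 + 32 = 39 > 15  ✓
b + c vs a: 15 + 32 = 47 > 7  ✓

No: 7 + 15 = 22 is not > 32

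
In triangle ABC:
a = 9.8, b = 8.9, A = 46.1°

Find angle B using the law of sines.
a/sin(A) = b/sin(B)  ⇒  sin(B) = b·sin(A)/a = 8.9·sin(46.1°)/9.8
sin(46.1°) ≈ 0.720551
sin(B) ≈ 8.9·0.720551/9.8 ≈ 6.4129/9.8 ≈ 0.654378
B = arcsin(0.654378) ≈ 40.8725°
(Since b ≤ a we need B ≤ A, so the obtuse alternative 180° − 40.8725° ≈ 139.127° is rejected.)

B = 40.87°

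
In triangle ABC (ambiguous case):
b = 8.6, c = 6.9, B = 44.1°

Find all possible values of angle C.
b/sin(B) = c/sin(C)  ⇒  sin(C) = c·sin(B)/b = 6.9·sin(44.1°)/8.6
sin(44.1°) ≈ 0.695913
sin(C) ≈ 6.9·0.695913/8.6 ≈ 4.8018/8.6 ≈ 0.558349
Candidate 1: C₁ = arcsin(0.558349) ≈ 33.9417°  →  A = 180° − 44.1° − 33.9417° ≈ 101.958° > 0, valid
Candidate 2: C₂ = 180° − C₁ ≈ 146.058°  →  A = 180° − 44.1° − 146.058° ≈ -10.1583° ≤ 0, not a valid triangle

C = 33.94° (one solution)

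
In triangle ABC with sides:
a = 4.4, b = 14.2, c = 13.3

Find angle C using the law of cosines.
c² = a² + b² − 2ab·cos(C)  ⇒  cos(C) = (a² + b² − c²)/(2ab)
cos(C) = (4.4² + 14.2² − 13.3²)/(2·4.4·14.2) = (19.36 + 201.64 − 176.89)/124.96 = 44.11/124.96 ≈ 0.352993
C = arccos(0.352993) ≈ 69.3295°

C = 69.33°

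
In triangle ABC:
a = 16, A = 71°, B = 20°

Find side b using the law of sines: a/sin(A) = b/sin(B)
a/sin(A) = b/sin(B)  ⇒  b = a·sin(B)/sin(A) = 16·sin(20°)/sin(71°)
sin(20°) ≈ 0.34202, sin(71°) ≈ 0.945519
b ≈ 16·0.34202/0.945519 ≈ 5.47232/0.945519 ≈ 5.78764

b = 5.788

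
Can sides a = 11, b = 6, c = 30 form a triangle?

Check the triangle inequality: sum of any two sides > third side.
a + b vs c: 11 + 6 = 17 ≤ 30  ✗
a + c vs b: 11 + 30 = 41 > 6  ✓
b + c vs a: 6 + 30 = 36 > 11  ✓

No: 11 + 6 = 17 is not > 30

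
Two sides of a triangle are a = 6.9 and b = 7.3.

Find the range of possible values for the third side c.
Triangle inequality: |a − b| < c < a + b
|a − b| = |6.9 − 7.3| = 0.4
a + b = 6.9 + 7.3 = 14.2

0.4 < c < 14.2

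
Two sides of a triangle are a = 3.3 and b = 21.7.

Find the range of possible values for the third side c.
Triangle inequality: |a − b| < c < a + b
|a − b| = |3.3 − 21.7| = 18.4
a + b = 3.3 + 21.7 = 25

18.4 < c < 25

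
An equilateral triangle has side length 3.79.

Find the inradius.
r = Area/s with s the semi-perimeter.
Area = (√3/4)·3.79² = (√3/4)·14.3641 ≈ 0.433013·14.3641 ≈ 6.21984
s = 3·3.79/2 = 5.685
r ≈ 6.21984/5.685 ≈ 1.09408
(Equivalently r = side/(2√3) = 3.79/3.4641 ≈ 1.09408.)

r = 1.094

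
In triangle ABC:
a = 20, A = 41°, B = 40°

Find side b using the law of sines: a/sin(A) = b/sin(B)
a/sin(A) = b/sin(B)  ⇒  b = a·sin(B)/sin(A) = 20·sin(40°)/sin(41°)
sin(40°) ≈ 0.642788, sin(41°) ≈ 0.656059
b ≈ 20·0.642788/0.656059 ≈ 12.8558/0.656059 ≈ 19.5954

b = 19.6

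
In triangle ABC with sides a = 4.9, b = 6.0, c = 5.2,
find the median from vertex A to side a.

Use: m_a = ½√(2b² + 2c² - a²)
m_a = ½√(2·6.0² + 2·5.2² − 4.9²) = ½√(2·36 + 2·27.04 − 24.01) = ½√(72 + 54.08 − 24.01) = ½√102.07
√102.07 ≈ 10.103, so m_a ≈ 5.05148

m_a = 5.051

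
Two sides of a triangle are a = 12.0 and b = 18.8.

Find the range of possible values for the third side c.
Triangle inequality: |a − b| < c < a + b
|a − b| = |12.0 − 18.8| = 6.8
a + b = 12.0 + 18.8 = 30.8

6.8 < c < 30.8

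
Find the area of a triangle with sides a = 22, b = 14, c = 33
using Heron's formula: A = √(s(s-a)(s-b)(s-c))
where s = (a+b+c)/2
s = (22 + 14 + 33)/2 = 69/2 = 34.5
s − a = 12.5, s − b = 20.5, s − c = 1.5
s(s−a)(s−b)(s−c) = 34.5·12.5·20.5·1.5 = 13260.9375
Area = √13260.9375 ≈ 115.156

s = 34.5, Area = 115.2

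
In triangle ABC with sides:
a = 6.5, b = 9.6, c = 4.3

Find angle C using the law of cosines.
c² = a² + b² − 2ab·cos(C)  ⇒  cos(C) = (a² + b² − c²)/(2ab)
cos(C) = (6.5² + 9.6² − 4.3²)/(2·6.5·9.6) = (42.25 + 92.16 − 18.49)/124.8 = 115.92/124.8 ≈ 0.928846
C = arccos(0.928846) ≈ 21.7443°

C = 21.74°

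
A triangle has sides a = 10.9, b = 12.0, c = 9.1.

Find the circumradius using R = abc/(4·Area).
First find the area with Heron's formula.
s = (10.9 + 12.0 + 9.1)/2 = 16
Area = √(s(s−a)(s−b)(s−c)) = √(16·5.1·4·6.9) ≈ √2252.16 ≈ 47.4569
abc = 10.9·12.0·9.1 = 1190.28
R = abc/(4·Area) ≈ 1190.28/(4·47.4569) = 1190.28/189.828 ≈ 6.27032

R = 6.27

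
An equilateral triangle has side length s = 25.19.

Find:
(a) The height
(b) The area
(a) The height splits the triangle into two 30-60-90 halves: h = s·√3/2 = 25.19·1.73205/2 ≈ 43.6304/2 ≈ 21.8152
(b) Area = (√3/4)·s² = (√3/4)·25.19² = (√3/4)·634.5361 ≈ 0.433013·634.5361 ≈ 274.762

Height = 21.82, Area = 274.8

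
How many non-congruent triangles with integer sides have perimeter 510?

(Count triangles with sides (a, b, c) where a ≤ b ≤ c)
Let a ≤ b ≤ c with a + b + c = 510. The only binding inequality is a + b > c, i.e. 510 − c > c, so c < 510/2; and c ≥ 510/3 since c is the largest side.
So 170 ≤ c ≤ 254. For each c, b runs from ⌈(510 − c)/2⌉ up to c (then a = 510 − b − c satisfies 1 ≤ a ≤ b automatically), giving c − ⌈(510 − c)/2⌉ + 1 choices.
Summing over c: 1 + 2 + 4 + 5 + … + 125 + 127  (85 terms, c = 170, …, 254) = 5419
Check (closed form: nearest integer to p²/48 for even p, (p+3)²/48 for odd p): 510²/48 = 260100/48 ≈ 5418.75 → 5419

5419 triangles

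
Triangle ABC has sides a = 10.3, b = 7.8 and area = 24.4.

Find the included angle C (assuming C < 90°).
Area = ½·a·b·sin(C)  ⇒  sin(C) = 2·Area/(a·b) = 2·24.4/(10.3·7.8) = 48.8/80.34 ≈ 0.607418
C = arcsin(0.607418) ≈ 37.4031° (taking the acute solution since C < 90°)

C = 37.4°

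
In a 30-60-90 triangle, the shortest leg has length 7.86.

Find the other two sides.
In a 30-60-90 triangle the sides are in ratio 1 : √3 : 2 (short leg : long leg : hypotenuse).
Long leg = 7.86·√3 ≈ 7.86·1.73205 ≈ 13.6139
Hypotenuse = 2·7.86 = 15.72

Long leg = 7.86√3 = 13.61, Hypotenuse = 15.72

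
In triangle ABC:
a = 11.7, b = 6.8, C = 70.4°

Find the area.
Two sides and the included angle (SAS): A = ½·a·b·sin(C) = ½·11.7·6.8·sin(70.4°)
sin(70.4°) ≈ 0.942057
A ≈ ½·79.56·0.942057 = 39.78·0.942057 ≈ 37.475

Area = 37.48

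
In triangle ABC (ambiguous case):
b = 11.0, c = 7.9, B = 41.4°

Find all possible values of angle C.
b/sin(B) = c/sin(C)  ⇒  sin(C) = c·sin(B)/b = 7.9·sin(41.4°)/11.0
sin(41.4°) ≈ 0.661312
sin(C) ≈ 7.9·0.661312/11.0 ≈ 5.22436/11.0 ≈ 0.474942
Candidate 1: C₁ = arcsin(0.474942) ≈ 28.3556°  →  A = 180° − 41.4° − 28.3556° ≈ 110.244° > 0, valid
Candidate 2: C₂ = 180° − C₁ ≈ 151.644°  →  A = 180° − 41.4° − 151.644° ≈ -13.0444° ≤ 0, not a valid triangle

C = 28.36° (one solution)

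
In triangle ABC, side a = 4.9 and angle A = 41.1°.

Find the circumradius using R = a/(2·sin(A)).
R = a/(2·sin(A)) = 4.9/(2·sin(41.1°))
sin(41.1°) ≈ 0.657375
R ≈ 4.9/(2·0.657375) = 4.9/1.31475 ≈ 3.72694

R = 3.727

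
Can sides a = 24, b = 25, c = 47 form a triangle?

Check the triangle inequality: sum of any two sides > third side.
a + b vs c: 24 + 25 = 49 > 47  ✓
a + c vs b: 24 + 47 = 71 > 25  ✓
b + c vs a: 25 + 47 = 72 > 24  ✓

Yes, triangle inequality satisfied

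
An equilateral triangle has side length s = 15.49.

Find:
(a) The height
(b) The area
(a) The height splits the triangle into two 30-60-90 halves: h = s·√3/2 = 15.49·1.73205/2 ≈ 26.8295/2 ≈ 13.4147
(b) Area = (√3/4)·s² = (√3/4)·15.49² = (√3/4)·239.9401 ≈ 0.433013·239.9401 ≈ 103.897

Height = 13.41, Area = 103.9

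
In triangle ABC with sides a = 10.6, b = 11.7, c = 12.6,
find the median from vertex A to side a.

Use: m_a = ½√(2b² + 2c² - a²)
m_a = ½√(2·11.7² + 2·12.6² − 10.6²) = ½√(2·136.89 + 2·158.76 − 112.36) = ½√(273.78 + 317.52 − 112.36) = ½√478.94
√478.94 ≈ 21.8847, so m_a ≈ 10.9423

m_a = 10.94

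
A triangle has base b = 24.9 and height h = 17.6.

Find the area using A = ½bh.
A = ½·b·h = ½·24.9·17.6 = ½·438.24 = 219.12

Area = 219.12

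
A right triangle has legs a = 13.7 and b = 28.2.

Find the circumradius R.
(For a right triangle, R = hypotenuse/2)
Hypotenuse c = √(a² + b²) = √(187.69 + 795.24) = √982.93 ≈ 31.3517
R = c/2 ≈ 31.3517/2 ≈ 15.6759

R = 15.68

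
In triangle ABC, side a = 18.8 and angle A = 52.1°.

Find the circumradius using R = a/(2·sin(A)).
R = a/(2·sin(A)) = 18.8/(2·sin(52.1°))
sin(52.1°) ≈ 0.789084
R ≈ 18.8/(2·0.789084) = 18.8/1.57817 ≈ 11.9125

R = 11.91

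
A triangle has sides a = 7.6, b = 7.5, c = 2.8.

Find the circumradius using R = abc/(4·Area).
First find the area with Heron's formula.
s = (7.6 + 7.5 + 2.8)/2 = 8.95
Area = √(s(s−a)(s−b)(s−c)) = √(8.95·1.35·1.45·6.15) ≈ √107.746 ≈ 10.3801
abc = 7.6·7.5·2.8 = 159.6
R = abc/(4·Area) ≈ 159.6/(4·10.3801) = 159.6/41.5202 ≈ 3.84391

R = 3.844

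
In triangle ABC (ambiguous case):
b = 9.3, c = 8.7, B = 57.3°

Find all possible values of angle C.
b/sin(B) = c/sin(C)  ⇒  sin(C) = c·sin(B)/b = 8.7·sin(57.3°)/9.3
sin(57.3°) ≈ 0.841511
sin(C) ≈ 8.7·0.841511/9.3 ≈ 7.32114/9.3 ≈ 0.78722
Candidate 1: C₁ = arcsin(0.78722) ≈ 51.9264°  →  A = 180° − 57.3° − 51.9264° ≈ 70.7736° > 0, valid
Candidate 2: C₂ = 180° − C₁ ≈ 128.074°  →  A = 180° − 57.3° − 128.074° ≈ -5.3736° ≤ 0, not a valid triangle

C = 51.93° (one solution)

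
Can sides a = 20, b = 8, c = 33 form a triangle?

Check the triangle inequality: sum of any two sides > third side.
a + b vs c: 20 + 8 = 28 ≤ 33  ✗
a + c vs b: 20 + 33 = 53 > 8  ✓
b + c vs a: 8 + 33 = 41 > 20  ✓

No: 20 + 8 = 28 is not > 33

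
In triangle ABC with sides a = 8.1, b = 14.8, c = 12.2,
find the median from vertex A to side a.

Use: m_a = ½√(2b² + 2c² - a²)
m_a = ½√(2·14.8² + 2·12.2² − 8.1²) = ½√(2·219.04 + 2·148.84 − 65.61) = ½√(438.08 + 297.68 − 65.61) = ½√670.15
√670.15 ≈ 25.8873, so m_a ≈ 12.9436

m_a = 12.94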